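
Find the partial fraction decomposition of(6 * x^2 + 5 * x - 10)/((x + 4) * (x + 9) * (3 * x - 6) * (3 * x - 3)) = -431/(4950*(x + 9)) + 11/(225*(x + 4)) - 1/(450*(x - 1)) + 4/(99*(x - 2))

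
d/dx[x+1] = 1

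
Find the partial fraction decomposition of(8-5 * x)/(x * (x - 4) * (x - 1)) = -1/(x - 1) - 1/(x - 4) + 2/x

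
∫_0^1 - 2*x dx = -1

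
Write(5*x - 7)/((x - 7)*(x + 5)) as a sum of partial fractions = 8/(3*(x + 5)) + 7/(3*(x - 7))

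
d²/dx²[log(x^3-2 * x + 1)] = (-3*x^4 + 6*x - 4)/(x^6 - 4*x^4 + 2*x^3 + 4*x^2 - 4*x + 1)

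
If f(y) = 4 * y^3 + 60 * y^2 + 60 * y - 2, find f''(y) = 24*y + 120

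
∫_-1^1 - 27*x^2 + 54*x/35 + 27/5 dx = -36/5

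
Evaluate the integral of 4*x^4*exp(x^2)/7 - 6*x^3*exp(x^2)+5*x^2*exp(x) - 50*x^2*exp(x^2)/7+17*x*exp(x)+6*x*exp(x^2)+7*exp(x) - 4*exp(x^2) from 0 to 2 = -82*exp(4)/7 - 6 + 34*exp(2)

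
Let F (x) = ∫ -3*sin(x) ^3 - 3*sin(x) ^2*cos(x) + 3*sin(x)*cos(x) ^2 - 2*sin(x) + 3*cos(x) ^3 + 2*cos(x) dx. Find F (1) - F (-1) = sin(3) + 7*sin(1)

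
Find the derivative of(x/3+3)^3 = x^2/9 + 2*x + 9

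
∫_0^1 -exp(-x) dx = -1 + exp(-1)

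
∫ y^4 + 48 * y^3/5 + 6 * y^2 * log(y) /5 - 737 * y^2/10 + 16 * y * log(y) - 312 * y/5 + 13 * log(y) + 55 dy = (2*y^2 + 40*y + 65)*(y^3 - 8*y^2 + 2*y*log(y) + 4*y + 4)/10 + C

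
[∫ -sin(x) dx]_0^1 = -1 + cos(1)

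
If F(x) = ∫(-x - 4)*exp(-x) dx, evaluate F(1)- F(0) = -5 + 6*exp(-1)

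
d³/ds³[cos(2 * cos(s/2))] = -sin(s/2)^3*sin(2*cos(s/2)) - sin(s/2)*sin(2*cos(s/2))/4 - 3*sin(s/2)*cos(s/2)*cos(2*cos(s/2))/2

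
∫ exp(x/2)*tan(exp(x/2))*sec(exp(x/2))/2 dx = sec(exp(x/2)) + C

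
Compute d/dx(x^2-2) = 2*x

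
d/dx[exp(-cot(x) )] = exp(-cot(x))/sin(x)^2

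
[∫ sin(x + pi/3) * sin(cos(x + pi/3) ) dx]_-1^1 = -cos(sin(pi/6 + 1)) + cos(cos(1 + pi/3))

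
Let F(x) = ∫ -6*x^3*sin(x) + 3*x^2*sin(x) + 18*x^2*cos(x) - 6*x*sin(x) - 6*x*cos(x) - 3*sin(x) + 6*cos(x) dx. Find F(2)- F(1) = 51*cos(2) - 12*cos(1)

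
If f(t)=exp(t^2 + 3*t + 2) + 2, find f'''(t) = 8*t^3*exp(t^2 + 3*t + 2) + 36*t^2*exp(t^2 + 3*t + 2) + 66*t*exp(t^2 + 3*t + 2) + 45*exp(t^2 + 3*t + 2)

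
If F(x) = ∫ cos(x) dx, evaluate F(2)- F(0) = sin(2)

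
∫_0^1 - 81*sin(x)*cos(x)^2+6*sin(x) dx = -21 - 6*cos(1) + 27*cos(1)^3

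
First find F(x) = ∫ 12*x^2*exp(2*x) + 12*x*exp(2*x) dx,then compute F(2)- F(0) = 24*exp(4)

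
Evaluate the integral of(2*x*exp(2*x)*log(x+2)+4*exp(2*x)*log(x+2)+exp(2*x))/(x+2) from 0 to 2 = -log(2) + exp(4)*log(4)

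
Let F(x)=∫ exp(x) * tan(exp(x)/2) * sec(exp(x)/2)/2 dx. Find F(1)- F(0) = -sec(1/2) + sec(E/2)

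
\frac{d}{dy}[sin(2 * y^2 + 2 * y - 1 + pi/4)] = 4*y*cos(2*y^2 + 2*y - 1 + pi/4) + 2*cos(2*y^2 + 2*y - 1 + pi/4)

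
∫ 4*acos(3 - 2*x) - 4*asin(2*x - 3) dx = 4*(x - 1)*(acos(3 - 2*x) - asin(2*x - 3)) + C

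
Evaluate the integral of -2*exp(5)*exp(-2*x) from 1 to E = -exp(3) + exp(5 - 2*E)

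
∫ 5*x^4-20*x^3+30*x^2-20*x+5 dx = x^5 - 5*x^4 + 10*x^3 - 10*x^2 + 5*x + C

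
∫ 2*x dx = x^2 + C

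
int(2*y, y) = y^2 + C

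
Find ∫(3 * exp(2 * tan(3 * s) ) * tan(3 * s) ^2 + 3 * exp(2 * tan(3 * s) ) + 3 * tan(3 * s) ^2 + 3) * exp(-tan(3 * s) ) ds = exp(tan(3*s)) - exp(-tan(3*s)) + C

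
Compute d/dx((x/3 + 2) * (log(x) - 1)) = (x*log(x) + 6)/(3*x)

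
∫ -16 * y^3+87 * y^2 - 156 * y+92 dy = -4*y^4 + 29*y^3 - 78*y^2 + 92*y + C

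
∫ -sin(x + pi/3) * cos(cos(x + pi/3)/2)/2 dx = sin(cos(x + pi/3)/2) + C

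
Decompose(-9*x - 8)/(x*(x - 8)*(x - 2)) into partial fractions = 13/(6*(x - 2)) - 5/(3*(x - 8)) - 1/(2*x)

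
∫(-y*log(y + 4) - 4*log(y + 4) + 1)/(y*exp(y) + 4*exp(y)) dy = exp(-y)*log(y + 4) + C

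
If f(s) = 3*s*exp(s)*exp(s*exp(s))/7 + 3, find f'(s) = 3*s^2*exp(s*exp(s) + 2*s)/7 + 3*s*exp(s*exp(s) + s)/7 + 3*s*exp(s*exp(s) + 2*s)/7 + 3*exp(s*exp(s) + s)/7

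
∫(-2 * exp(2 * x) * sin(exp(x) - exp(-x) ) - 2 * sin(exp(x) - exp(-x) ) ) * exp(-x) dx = 2*cos(2*sinh(x)) + C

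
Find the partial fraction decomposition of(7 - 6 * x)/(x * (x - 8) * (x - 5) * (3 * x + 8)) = -27/(256*(3*x + 8)) + 1/(15*(x - 5)) - 41/(768*(x - 8)) + 7/(320*x)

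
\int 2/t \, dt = 2*log(t) + C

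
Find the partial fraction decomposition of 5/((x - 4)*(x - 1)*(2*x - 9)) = 20/(7*(2*x - 9)) + 5/(21*(x - 1)) - 5/(3*(x - 4))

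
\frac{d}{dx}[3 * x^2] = 6*x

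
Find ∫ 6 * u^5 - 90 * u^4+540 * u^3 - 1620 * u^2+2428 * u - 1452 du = u^6 - 18*u^5 + 135*u^4 - 540*u^3 + 1214*u^2 - 1452*u + C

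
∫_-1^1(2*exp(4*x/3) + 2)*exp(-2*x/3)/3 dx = -2*exp(-2/3) + 2*exp(2/3)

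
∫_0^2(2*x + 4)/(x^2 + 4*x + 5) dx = -log(5) + log(17)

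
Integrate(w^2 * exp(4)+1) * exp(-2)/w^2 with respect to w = w*exp(2) - exp(-2)/w + C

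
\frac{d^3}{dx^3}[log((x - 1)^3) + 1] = 6/(x^3 - 3*x^2 + 3*x - 1)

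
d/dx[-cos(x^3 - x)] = (3*x^2 - 1)*sin(x*(x^2 - 1))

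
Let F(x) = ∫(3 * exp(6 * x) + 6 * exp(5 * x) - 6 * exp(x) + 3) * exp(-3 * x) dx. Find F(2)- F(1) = -(-exp(-1) + 1 + E)^3 + (-exp(-2) + 1 + exp(2))^3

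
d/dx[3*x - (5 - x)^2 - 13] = 13 - 2*x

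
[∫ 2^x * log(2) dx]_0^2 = 3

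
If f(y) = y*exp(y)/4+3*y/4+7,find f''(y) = y*exp(y)/4 + exp(y)/2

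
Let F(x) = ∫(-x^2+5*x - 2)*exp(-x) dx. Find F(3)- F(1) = -exp(-3) + 3*exp(-1)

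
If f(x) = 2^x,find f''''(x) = 2^x*log(2)^4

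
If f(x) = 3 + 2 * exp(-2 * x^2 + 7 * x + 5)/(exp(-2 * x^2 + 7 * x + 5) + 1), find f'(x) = (-8*x*exp(-2*x^2 + 7*x + 5) + 14*exp(-2*x^2 + 7*x + 5))/(exp(10)*exp(14*x)*exp(-4*x^2) + 2*exp(5)*exp(7*x)*exp(-2*x^2) + 1)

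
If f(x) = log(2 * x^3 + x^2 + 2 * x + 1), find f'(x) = (6*x^2 + 2*x + 2)/(2*x^3 + x^2 + 2*x + 1)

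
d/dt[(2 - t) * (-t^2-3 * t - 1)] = 3*t^2 + 2*t - 5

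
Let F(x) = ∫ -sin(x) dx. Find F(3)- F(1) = cos(3) - cos(1)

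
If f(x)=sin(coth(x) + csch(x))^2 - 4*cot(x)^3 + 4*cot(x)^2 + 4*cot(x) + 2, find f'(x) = -sin(2*(coth(x) + csch(x)))*cosh(x)/sinh(x)^2 - sin(2*(coth(x) + csch(x)))/sinh(x)^2 - 16/sin(x)^2 - 8*cos(x)/sin(x)^3 + 12/sin(x)^4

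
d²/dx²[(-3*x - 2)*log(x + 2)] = (-3*x - 10)/(x^2 + 4*x + 4)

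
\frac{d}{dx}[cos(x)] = -sin(x)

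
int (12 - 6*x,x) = -3*x^2 + 12*x + C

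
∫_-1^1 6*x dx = 0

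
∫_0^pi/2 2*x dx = pi^2/4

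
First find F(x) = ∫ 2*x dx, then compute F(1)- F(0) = 1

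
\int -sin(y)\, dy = cos(y) + C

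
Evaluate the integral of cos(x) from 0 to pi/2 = 1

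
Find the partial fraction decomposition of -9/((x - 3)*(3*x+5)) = 27/(14*(3*x + 5)) - 9/(14*(x - 3))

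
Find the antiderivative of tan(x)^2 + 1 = tan(x) + C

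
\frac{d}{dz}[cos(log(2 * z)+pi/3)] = -sin(log(z) + log(2) + pi/3)/z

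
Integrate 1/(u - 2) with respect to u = log(u - 2) + C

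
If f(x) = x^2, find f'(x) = 2*x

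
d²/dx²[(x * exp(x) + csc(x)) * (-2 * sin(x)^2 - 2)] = -4*x*exp(x)*sin(2*x) - 3*x*exp(x)*cos(2*x) - 3*x*exp(x) - 4*exp(x)*sin(2*x) + 2*exp(x)*cos(2*x) - 6*exp(x) + 2*sin(x) + 2/sin(x) - 16/(3*sin(x) - sin(3*x))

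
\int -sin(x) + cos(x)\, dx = sin(x) + cos(x) + C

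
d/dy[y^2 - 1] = 2*y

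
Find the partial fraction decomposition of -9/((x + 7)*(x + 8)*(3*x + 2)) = -81/(418*(3*x + 2)) - 9/(22*(x + 8)) + 9/(19*(x + 7))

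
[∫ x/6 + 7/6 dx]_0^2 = 8/3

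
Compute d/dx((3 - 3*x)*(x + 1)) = -6*x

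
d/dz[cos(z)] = -sin(z)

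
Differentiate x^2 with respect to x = 2*x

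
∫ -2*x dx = -x^2 + C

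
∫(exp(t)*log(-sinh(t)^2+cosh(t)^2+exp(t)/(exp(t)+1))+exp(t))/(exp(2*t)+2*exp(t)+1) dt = (2*exp(t) + 1)*log((2*exp(t) + 1)/(exp(t) + 1))/(exp(t) + 1) + C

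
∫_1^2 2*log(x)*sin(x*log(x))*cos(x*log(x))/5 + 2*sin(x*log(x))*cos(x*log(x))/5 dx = sin(2*log(2))^2/5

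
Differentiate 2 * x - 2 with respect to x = 2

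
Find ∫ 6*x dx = 3*x^2 + C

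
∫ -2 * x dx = -x^2 + C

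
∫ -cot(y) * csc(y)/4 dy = csc(y)/4 + C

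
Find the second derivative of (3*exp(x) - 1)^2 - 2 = 36*exp(2*x) - 6*exp(x)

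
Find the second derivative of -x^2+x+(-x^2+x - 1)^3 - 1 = -30*x^4 + 60*x^3 - 72*x^2 + 42*x - 14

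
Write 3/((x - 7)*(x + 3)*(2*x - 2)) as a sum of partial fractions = 3/(80*(x + 3)) - 1/(16*(x - 1)) + 1/(40*(x - 7))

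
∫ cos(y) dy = sin(y) + C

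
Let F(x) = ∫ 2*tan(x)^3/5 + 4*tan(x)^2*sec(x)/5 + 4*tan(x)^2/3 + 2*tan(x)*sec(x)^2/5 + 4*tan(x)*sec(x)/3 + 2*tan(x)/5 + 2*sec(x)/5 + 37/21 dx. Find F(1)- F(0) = -116/105 + 4*tan(1)/3 + (tan(1) + sec(1))^2/5 + 4*sec(1)/3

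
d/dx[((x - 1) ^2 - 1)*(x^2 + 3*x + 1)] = 4*x^3 + 3*x^2 - 10*x - 2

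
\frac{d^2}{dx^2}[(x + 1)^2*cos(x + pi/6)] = -x^2*cos(x + pi/6) - 4*x*sin(x + pi/6) - 2*x*cos(x + pi/6) - 4*sin(x + pi/6) + cos(x + pi/6)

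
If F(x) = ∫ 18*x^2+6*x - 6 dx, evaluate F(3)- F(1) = 168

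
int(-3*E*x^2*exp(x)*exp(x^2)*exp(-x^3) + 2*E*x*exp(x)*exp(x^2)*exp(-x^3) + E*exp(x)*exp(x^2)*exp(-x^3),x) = exp(-x^3 + x^2 + x + 1) + C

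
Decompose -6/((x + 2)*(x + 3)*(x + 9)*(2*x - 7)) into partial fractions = -48/(3575*(2*x - 7)) + 1/(175*(x + 9)) - 1/(13*(x + 3)) + 6/(77*(x + 2))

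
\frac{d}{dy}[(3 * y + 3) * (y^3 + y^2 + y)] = 12*y^3 + 18*y^2 + 12*y + 3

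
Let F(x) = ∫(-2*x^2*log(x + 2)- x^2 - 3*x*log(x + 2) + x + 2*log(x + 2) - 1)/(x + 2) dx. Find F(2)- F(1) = -6*log(2) + log(3)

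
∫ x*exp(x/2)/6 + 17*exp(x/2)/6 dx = (x + 15)*exp(x/2)/3 + C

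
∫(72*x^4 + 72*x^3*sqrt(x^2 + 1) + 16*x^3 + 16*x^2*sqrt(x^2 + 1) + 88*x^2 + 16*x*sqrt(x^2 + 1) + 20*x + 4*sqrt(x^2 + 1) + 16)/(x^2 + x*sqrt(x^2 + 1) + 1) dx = 24*x^3 + 8*x^2 + 16*x + 4*log(x + sqrt(x^2 + 1)) + C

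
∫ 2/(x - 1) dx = log(2*(x - 1)^2) + C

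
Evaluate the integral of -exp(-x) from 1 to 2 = -exp(-1) + exp(-2)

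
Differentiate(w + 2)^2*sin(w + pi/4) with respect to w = w^2*cos(w + pi/4) + 2*sqrt(2)*w*cos(w) + 2*w*cos(w + pi/4) + 4*sqrt(2)*cos(w)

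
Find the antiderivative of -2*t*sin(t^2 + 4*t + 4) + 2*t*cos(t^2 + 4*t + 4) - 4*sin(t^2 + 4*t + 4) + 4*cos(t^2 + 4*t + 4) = sin((t + 2)^2) + cos((t + 2)^2) + C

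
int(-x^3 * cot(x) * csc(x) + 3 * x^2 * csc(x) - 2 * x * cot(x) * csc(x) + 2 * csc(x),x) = x*(x^2 + 2)*csc(x) + C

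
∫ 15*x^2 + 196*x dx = 5*x^3 + 98*x^2 + C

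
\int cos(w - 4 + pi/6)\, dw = sin(w - 4 + pi/6) + C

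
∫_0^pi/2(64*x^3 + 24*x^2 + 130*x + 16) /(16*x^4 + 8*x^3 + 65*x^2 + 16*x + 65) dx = -log(65) + log(1 + (-pi^2 - 8 - pi/2)^2)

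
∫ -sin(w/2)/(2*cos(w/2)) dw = log(cos(w/2)) + C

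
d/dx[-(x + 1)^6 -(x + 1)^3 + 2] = -6*x^5 - 30*x^4 - 60*x^3 - 63*x^2 - 36*x - 9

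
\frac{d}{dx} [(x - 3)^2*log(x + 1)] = (2*x^2*log(x + 1) + x^2 - 4*x*log(x + 1) - 6*x - 6*log(x + 1) + 9)/(x + 1)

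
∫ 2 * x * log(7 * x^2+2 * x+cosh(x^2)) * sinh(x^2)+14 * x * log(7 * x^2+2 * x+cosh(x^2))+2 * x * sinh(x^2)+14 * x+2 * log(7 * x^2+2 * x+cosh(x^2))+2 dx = (7*x^2 + 2*x + cosh(x^2))*log(7*x^2 + 2*x + cosh(x^2)) + C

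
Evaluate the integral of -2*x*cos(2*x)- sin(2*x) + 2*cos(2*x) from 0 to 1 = 0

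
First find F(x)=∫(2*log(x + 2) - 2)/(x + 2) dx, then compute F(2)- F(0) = -(-1 + log(2))^2 + (-1 + log(4))^2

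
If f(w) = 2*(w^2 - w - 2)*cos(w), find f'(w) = -2*w^2*sin(w) + 2*w*sin(w) + 4*w*cos(w) + 4*sin(w) - 2*cos(w)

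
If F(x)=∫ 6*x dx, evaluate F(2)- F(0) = 12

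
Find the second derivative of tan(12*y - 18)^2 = 864*tan(12*y - 18)^4 + 1152*tan(12*y - 18)^2 + 288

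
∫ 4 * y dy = 2*y^2 + C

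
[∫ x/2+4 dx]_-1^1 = 8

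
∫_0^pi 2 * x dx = pi^2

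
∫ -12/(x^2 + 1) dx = 12*acot(x) + C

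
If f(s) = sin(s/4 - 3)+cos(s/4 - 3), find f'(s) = sqrt(2)*cos(s/4 - 3 + pi/4)/4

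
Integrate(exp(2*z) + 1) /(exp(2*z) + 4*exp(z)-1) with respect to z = log(2*sinh(z) + 4) + C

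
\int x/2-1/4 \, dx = x^2/4 - x/4 + C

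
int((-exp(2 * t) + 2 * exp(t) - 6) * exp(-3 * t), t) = (-exp(3*t) + exp(2*t) - exp(t) + 2)*exp(-3*t) + C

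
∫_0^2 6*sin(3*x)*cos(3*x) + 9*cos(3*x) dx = (sin(6) + 3)*sin(6)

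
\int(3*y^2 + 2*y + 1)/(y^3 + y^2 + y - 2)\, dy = log(-y^3 - y^2 - y + 2) + C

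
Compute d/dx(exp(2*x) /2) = exp(2*x)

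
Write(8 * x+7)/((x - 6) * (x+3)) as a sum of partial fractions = 17/(9*(x + 3)) + 55/(9*(x - 6))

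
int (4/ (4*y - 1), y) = log(1 - 4*y) + C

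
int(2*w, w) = w^2 + C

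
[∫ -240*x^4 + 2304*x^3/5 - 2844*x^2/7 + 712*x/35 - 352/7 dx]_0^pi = -4*(-5*pi + 6 + 2*pi^2)*(-2 + 3*pi/7 + 3*pi^2/5 + 6*pi^3) - 48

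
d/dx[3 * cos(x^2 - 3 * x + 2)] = 3*(3 - 2*x)*sin(x^2 - 3*x + 2)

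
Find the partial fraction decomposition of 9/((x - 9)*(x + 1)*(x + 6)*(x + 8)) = -9/(238*(x + 8)) + 3/(50*(x + 6)) - 9/(350*(x + 1)) + 3/(850*(x - 9))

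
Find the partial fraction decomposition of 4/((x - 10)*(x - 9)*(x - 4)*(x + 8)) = -1/(918*(x + 8)) + 1/(90*(x - 4)) - 4/(85*(x - 9)) + 1/(27*(x - 10))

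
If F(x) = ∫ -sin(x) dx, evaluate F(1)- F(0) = -1 + cos(1)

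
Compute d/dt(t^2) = 2*t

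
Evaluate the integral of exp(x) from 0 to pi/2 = -1 + exp(pi/2)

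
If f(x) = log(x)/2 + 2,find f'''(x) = x^(-3)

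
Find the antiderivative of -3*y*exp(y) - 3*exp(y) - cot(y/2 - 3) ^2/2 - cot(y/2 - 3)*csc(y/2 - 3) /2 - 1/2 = -3*y*exp(y) + cot(y/2 - 3) + csc(y/2 - 3) + C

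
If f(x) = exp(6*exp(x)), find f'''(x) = 6*exp(x + 6*exp(x)) + 108*exp(2*x + 6*exp(x)) + 216*exp(3*x + 6*exp(x))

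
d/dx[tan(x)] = cos(x)^(-2)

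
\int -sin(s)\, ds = cos(s) + C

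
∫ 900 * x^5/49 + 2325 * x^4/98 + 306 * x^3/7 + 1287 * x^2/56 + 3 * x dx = 150*x^6/49 + 465*x^5/98 + 153*x^4/14 + 429*x^3/56 + 3*x^2/2 + C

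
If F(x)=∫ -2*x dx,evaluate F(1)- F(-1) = 0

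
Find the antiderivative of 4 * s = 2*s^2 + C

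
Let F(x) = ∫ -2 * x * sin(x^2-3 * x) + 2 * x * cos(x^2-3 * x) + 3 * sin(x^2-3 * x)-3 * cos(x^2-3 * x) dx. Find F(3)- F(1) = -cos(2) + sin(2) + 1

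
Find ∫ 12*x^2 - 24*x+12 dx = 4*x^3 - 12*x^2 + 12*x + C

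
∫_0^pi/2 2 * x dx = pi^2/4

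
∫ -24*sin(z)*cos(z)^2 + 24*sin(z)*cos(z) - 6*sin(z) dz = (2*cos(z) - 1)^3 + C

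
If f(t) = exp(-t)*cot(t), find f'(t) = (-cot(t)^2 - cot(t) - 1)*exp(-t)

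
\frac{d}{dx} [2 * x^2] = 4*x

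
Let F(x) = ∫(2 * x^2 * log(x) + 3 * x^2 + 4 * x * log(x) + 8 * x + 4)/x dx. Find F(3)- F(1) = 16 + 25*log(3)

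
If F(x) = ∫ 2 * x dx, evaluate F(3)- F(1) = 8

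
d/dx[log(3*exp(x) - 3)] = exp(x)/(exp(x) - 1)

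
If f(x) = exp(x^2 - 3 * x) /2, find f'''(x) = 4*x^3*exp(x^2 - 3*x) - 18*x^2*exp(x^2 - 3*x) + 33*x*exp(x^2 - 3*x) - 45*exp(x^2 - 3*x)/2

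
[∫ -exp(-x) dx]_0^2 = -1 + exp(-2)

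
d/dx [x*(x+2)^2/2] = 3*x^2/2 + 4*x + 2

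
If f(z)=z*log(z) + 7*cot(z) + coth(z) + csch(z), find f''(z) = (z/sinh(z) + 2*z*cosh(z)/sinh(z)^3 + 2*z/sinh(z)^3 + 14*z*cos(z)/sin(z)^3 + 1)/z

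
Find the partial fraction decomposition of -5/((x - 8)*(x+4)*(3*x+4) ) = 45/(224*(3*x + 4)) - 5/(96*(x + 4)) - 5/(336*(x - 8))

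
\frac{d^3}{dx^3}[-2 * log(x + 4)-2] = -4/(x^3 + 12*x^2 + 48*x + 64)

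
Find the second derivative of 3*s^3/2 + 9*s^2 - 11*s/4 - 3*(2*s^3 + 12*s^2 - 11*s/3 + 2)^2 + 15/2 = -360*s^4 - 2880*s^3 - 4656*s^2 + 1449*s - 1052/3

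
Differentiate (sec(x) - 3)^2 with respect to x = 2*(-3 + 1/cos(x))*sin(x)/cos(x)^2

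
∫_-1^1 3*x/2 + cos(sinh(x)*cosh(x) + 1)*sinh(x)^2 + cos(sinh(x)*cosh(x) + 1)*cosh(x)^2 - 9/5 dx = -18/5 + 2*sin(sinh(1)*cosh(1))*cos(1)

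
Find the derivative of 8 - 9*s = -9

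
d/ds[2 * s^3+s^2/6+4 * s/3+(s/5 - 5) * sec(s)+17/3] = 6*s^2 + s*tan(s)*sec(s)/5 + s/3 - 5*tan(s)*sec(s) + sec(s)/5 + 4/3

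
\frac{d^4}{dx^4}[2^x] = 2^x*log(2)^4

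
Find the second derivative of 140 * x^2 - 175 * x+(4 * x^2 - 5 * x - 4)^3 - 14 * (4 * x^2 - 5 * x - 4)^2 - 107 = 1920*x^4 - 4800*x^3 - 1392*x^2 + 5490*x + 260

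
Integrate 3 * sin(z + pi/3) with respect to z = -3*cos(z + pi/3) + C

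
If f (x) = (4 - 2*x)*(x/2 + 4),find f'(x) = -2*x - 6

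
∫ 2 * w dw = w^2 + C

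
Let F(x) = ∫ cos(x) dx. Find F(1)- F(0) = sin(1)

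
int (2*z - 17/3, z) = z^2 - 17*z/3 + C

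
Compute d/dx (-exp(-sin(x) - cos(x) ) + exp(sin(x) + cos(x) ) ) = sqrt(2)*(exp(2*sin(x))*exp(2*cos(x)) + 1)*exp(-sqrt(2)*sin(x + pi/4))*cos(x + pi/4)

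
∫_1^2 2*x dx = 3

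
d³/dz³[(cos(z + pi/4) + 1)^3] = 15*sin(z + pi/4)/4 + 12*cos(2*z) + 27*cos(3*z + pi/4)/4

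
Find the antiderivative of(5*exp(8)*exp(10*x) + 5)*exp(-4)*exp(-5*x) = 2*sinh(5*x + 4) + C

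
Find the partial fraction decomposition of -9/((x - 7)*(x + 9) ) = 9/(16*(x + 9)) - 9/(16*(x - 7))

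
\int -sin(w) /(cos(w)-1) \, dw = log(1 - cos(w)) + C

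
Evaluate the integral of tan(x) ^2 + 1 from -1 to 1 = 2*tan(1)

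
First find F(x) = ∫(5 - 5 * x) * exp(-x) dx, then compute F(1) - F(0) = 5*exp(-1)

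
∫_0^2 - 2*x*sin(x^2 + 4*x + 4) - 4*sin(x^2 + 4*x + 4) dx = cos(16) - cos(4)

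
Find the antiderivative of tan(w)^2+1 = tan(w) + C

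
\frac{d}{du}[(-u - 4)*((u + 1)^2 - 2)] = -3*u^2 - 12*u - 7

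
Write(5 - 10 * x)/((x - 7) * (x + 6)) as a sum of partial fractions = -5/(x + 6) - 5/(x - 7)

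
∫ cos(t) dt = sin(t) + C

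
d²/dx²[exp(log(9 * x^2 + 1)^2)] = (1296*x^2*exp(log(9*x^2 + 1)^2)*log(9*x^2 + 1)^2 - 324*x^2*exp(log(9*x^2 + 1)^2)*log(9*x^2 + 1) + 648*x^2*exp(log(9*x^2 + 1)^2) + 36*exp(log(9*x^2 + 1)^2)*log(9*x^2 + 1))/(81*x^4 + 18*x^2 + 1)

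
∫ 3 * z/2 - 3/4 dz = 3*z^2/4 - 3*z/4 + C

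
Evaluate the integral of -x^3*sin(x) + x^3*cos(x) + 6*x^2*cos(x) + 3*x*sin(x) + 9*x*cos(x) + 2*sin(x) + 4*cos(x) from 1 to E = (1 + E)^3*(cos(E) + sin(E)) - 8*sin(1) - 8*cos(1)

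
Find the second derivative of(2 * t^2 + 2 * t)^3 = 240*t^4 + 480*t^3 + 288*t^2 + 48*t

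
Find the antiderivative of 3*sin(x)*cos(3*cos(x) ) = -sin(3*cos(x)) + C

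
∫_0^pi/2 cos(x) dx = 1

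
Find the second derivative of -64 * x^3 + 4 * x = -384*x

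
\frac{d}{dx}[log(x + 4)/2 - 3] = 1/(2*x + 8)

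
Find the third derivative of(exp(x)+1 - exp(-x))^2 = (8*exp(4*x) + 2*exp(3*x) + 2*exp(x) - 8)*exp(-2*x)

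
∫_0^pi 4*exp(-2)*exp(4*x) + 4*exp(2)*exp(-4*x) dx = -exp(-2) - exp(2 - 4*pi) + exp(2) + exp(-2 + 4*pi)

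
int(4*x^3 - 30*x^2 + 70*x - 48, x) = x^4 - 10*x^3 + 35*x^2 - 48*x + C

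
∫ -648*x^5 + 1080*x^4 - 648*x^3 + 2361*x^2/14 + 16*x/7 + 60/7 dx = -108*x^6 + 216*x^5 - 162*x^4 + 787*x^3/14 + 8*x^2/7 + 60*x/7 + C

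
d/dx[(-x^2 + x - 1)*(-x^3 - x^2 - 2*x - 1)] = 5*x^4 + 6*x^2 + 1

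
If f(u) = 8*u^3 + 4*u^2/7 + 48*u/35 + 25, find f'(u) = 24*u^2 + 8*u/7 + 48/35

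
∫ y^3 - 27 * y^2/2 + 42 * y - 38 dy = y^4/4 - 9*y^3/2 + 21*y^2 - 38*y + C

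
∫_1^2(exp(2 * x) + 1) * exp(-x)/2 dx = -E/2 - exp(-2)/2 + exp(-1)/2 + exp(2)/2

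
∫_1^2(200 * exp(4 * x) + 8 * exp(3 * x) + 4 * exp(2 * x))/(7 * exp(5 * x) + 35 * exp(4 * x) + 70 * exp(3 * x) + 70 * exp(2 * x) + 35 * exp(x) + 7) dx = -7*exp(4)/(1 + E)^4 - 2*exp(2)/(7*(1 + E)^2) + 2*exp(4)/(7*(1 + exp(2))^2) + 7*exp(8)/(1 + exp(2))^4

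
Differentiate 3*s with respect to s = 3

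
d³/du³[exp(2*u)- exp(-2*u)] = (8*exp(4*u) + 8)*exp(-2*u)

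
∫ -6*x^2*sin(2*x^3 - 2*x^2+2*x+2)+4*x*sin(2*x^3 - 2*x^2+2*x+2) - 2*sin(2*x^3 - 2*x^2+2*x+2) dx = cos(2*(x^3 - x^2 + x + 1)) + C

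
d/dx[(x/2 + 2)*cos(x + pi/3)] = -x*sin(x + pi/3)/2 - 2*sin(x + pi/3) + cos(x + pi/3)/2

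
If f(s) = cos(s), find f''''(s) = cos(s)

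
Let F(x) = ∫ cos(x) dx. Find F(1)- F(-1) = 2*sin(1)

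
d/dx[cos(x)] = -sin(x)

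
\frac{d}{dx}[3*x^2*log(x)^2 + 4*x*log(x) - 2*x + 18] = 6*x*log(x)^2 + 6*x*log(x) + 4*log(x) + 2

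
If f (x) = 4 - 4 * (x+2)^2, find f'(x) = -8*x - 16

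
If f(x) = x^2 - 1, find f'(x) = 2*x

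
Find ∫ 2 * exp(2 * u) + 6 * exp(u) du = (exp(u) + 3)^2 + C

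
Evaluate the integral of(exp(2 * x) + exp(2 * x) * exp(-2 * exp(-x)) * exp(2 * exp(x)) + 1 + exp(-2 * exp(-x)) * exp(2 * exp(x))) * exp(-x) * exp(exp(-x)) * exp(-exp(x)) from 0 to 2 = -exp(-exp(2) + exp(-2)) + exp(-exp(-2) + exp(2))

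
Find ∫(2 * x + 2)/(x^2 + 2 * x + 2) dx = log((x + 1)^2 + 1) + C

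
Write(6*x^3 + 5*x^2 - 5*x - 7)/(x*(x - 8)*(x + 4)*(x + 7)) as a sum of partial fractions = 17/(3*(x + 7)) - 97/(48*(x + 4)) + 223/(96*(x - 8)) + 1/(32*x)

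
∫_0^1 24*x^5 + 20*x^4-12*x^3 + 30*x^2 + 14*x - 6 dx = 16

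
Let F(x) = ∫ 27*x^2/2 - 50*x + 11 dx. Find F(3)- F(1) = -61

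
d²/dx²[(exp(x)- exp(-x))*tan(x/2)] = (exp(2*x)*tan(x/2)^3 + 2*exp(2*x)*tan(x/2)^2 + 3*exp(2*x)*tan(x/2) + 2*exp(2*x) - tan(x/2)^3 + 2*tan(x/2)^2 - 3*tan(x/2) + 2)*exp(-x)/2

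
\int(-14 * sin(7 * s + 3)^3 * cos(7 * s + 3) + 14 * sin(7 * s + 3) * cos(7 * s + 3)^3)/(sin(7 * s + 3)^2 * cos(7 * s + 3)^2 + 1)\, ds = log(sin(7*s + 3)^2*cos(7*s + 3)^2 + 1) + C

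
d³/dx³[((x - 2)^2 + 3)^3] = 120*x^3 - 720*x^2 + 1656*x - 1392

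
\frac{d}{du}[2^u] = 2^u*log(2)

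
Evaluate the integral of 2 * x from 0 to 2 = 4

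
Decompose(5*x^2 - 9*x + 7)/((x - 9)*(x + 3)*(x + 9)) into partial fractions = 493/(108*(x + 9)) - 79/(72*(x + 3)) + 331/(216*(x - 9))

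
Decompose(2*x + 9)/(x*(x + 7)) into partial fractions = 5/(7*(x + 7)) + 9/(7*x)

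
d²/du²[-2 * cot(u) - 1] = -4*cos(u)/sin(u)^3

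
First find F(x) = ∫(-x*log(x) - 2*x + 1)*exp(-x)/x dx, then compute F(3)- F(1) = -2*exp(-1) + (log(3) + 2)*exp(-3)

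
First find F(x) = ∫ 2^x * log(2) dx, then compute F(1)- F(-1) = 3/2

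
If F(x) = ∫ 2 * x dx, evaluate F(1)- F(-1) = 0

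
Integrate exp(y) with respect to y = exp(y) + C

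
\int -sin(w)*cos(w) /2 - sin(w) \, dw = (cos(w) + 4)*cos(w)/4 + C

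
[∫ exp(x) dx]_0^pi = -1 + exp(pi)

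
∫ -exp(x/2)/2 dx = -exp(x/2) + C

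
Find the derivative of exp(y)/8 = exp(y)/8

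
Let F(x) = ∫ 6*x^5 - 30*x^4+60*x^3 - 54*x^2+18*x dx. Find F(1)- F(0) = 1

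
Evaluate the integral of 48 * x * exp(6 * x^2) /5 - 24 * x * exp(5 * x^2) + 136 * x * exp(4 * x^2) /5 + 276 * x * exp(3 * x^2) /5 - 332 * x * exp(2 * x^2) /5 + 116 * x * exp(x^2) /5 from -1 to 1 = 0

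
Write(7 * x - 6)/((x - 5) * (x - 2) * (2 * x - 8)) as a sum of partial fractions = 2/(3*(x - 2)) - 11/(2*(x - 4)) + 29/(6*(x - 5))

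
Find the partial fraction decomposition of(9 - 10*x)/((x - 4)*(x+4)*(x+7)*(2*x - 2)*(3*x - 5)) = 621/(12376*(3*x - 5)) + 79/(13728*(x + 7)) - 49/(4080*(x + 4)) - 1/(480*(x - 1)) - 31/(3696*(x - 4))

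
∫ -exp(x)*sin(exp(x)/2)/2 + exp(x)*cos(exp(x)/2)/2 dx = sqrt(2)*sin(exp(x)/2 + pi/4) + C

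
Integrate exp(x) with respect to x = exp(x) + C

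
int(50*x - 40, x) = 25*x^2 - 40*x + C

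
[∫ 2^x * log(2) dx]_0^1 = 1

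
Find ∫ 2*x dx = x^2 + C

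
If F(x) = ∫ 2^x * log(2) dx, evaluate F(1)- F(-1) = 3/2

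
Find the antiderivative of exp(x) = exp(x) + C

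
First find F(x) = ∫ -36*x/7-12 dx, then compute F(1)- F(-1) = -24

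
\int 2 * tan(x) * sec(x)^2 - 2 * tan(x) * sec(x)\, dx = (sec(x) - 1)^2 + C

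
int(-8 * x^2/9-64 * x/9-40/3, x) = -8*x^3/27 - 32*x^2/9 - 40*x/3 + C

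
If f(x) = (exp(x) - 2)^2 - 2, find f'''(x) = 8*exp(2*x) - 4*exp(x)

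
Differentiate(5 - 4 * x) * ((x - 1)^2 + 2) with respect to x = -12*x^2 + 26*x - 22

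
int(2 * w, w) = w^2 + C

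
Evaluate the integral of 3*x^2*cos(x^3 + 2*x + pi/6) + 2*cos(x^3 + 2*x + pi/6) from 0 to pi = -1/2 + sin(pi/6 + pi^3)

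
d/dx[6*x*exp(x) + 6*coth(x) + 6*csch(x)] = 6*x*exp(x) + 6*exp(x) - 6*cosh(x)/sinh(x)^2 - 6/sinh(x)^2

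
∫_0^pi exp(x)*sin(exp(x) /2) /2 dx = -cos(exp(pi)/2) + cos(1/2)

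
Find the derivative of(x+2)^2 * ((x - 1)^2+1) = 4*x^3 + 6*x^2 - 4*x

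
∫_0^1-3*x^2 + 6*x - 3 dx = -1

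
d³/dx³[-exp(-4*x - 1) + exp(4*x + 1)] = (64*exp(8*x + 2) + 64)*exp(-4*x - 1)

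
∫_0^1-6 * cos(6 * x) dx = -sin(6)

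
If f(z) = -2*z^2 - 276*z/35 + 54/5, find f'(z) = -4*z - 276/35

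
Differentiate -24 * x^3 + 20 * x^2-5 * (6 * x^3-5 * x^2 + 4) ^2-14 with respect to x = -1080*x^5 + 1500*x^4 - 500*x^3 - 792*x^2 + 440*x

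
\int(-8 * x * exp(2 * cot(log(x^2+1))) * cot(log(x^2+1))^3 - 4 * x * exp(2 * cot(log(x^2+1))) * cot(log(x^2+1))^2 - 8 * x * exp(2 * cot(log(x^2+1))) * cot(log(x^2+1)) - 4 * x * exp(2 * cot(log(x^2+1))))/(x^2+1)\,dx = 2*exp(2*cot(log(x^2 + 1)))*cot(log(x^2 + 1)) + C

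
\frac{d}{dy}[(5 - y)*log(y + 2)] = (-y*log(y + 2) - y - 2*log(y + 2) + 5)/(y + 2)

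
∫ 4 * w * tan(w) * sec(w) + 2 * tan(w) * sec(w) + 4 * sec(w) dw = (4*w + 2)*sec(w) + C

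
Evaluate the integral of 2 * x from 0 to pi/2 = pi^2/4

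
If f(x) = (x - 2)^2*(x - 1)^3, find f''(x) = 20*x^3 - 84*x^2 + 114*x - 50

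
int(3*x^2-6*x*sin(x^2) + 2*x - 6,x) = x^3 + x^2 - 6*x + 3*cos(x^2) + C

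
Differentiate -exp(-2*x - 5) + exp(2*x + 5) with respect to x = (2*exp(4*x + 10) + 2)*exp(-2*x - 5)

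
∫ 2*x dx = x^2 + C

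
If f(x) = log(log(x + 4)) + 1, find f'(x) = 1/(x*log(x + 4) + 4*log(x + 4))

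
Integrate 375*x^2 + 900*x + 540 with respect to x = 125*x^3 + 450*x^2 + 540*x + C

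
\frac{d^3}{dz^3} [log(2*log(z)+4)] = (2*log(z)^2 + 11*log(z) + 16)/(z^3*log(z)^3 + 6*z^3*log(z)^2 + 12*z^3*log(z) + 8*z^3)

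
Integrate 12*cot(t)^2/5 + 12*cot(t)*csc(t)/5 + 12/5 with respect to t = -12/(5*tan(t)) - 12/(5*sin(t)) + C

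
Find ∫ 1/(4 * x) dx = log(x)/4 + C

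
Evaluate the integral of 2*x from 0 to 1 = 1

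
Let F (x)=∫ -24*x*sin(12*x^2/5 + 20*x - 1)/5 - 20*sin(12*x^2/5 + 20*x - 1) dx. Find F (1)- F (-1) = -cos(93/5) + cos(107/5)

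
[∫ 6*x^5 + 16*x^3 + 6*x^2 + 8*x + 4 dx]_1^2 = 153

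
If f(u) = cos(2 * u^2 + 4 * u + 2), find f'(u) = -4*(u + 1)*sin(2*u^2 + 4*u + 2)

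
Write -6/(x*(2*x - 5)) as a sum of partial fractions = -12/(5*(2*x - 5)) + 6/(5*x)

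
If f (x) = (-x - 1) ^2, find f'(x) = 2*x + 2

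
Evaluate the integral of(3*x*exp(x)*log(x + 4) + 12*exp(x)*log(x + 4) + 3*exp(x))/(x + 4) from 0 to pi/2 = -6*log(2) + 3*exp(pi/2)*log(pi/2 + 4)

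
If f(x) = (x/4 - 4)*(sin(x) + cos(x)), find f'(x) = -x*sin(x)/4 + x*cos(x)/4 + 17*sin(x)/4 - 15*cos(x)/4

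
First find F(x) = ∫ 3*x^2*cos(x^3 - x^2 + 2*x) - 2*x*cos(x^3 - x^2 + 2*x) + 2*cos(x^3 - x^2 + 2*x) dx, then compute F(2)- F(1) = -sin(2) + sin(8)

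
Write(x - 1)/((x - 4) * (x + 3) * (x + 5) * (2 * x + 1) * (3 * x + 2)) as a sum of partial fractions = -135/(1274*(3*x + 2)) + 8/(135*(2*x + 1)) - 1/(351*(x + 5)) + 2/(245*(x + 3)) + 1/(2646*(x - 4))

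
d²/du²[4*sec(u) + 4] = -4/cos(u) + 8/cos(u)^3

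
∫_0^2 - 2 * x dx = -4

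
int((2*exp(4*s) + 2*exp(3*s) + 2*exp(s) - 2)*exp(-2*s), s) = (exp(2*s) + exp(s) - 1)^2*exp(-2*s) + C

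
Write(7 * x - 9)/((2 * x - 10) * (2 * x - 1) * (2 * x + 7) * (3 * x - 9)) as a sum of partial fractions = 67/(5304*(2*x + 7)) - 11/(1080*(2*x - 1)) - 1/(65*(x - 3)) + 13/(918*(x - 5))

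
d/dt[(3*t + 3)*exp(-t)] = -3*t*exp(-t)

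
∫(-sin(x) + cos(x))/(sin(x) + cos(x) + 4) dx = log(sin(x) + cos(x) + 4) + C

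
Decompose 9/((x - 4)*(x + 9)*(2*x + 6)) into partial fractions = 3/(52*(x + 9)) - 3/(28*(x + 3)) + 9/(182*(x - 4))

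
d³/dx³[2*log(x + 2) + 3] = 4/(x^3 + 6*x^2 + 12*x + 8)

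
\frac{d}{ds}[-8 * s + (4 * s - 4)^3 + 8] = 192*s^2 - 384*s + 184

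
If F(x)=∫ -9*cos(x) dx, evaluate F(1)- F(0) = -9*sin(1)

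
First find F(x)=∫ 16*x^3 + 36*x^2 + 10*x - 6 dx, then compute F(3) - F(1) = 660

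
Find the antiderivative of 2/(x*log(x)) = 2*log(2*log(x)) + C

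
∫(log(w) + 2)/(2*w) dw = (log(w) + 2)^2/4 + C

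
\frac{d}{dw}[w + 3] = 1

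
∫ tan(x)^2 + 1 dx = tan(x) + C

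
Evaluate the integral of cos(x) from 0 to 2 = sin(2)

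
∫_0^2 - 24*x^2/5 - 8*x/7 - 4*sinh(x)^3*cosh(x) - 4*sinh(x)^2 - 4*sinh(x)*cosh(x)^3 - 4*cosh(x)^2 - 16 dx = -2*sinh(2)^2*cosh(2)^2 - 2*sinh(4) - 1648/35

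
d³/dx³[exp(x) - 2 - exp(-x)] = (exp(2*x) + 1)*exp(-x)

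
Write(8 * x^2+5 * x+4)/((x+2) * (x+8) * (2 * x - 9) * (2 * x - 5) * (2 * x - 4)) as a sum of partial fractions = -19/(54*(2*x - 5)) + 29/(250*(2*x - 9)) + 17/(2250*(x + 8)) - 1/(216*(x + 2)) + 23/(200*(x - 2))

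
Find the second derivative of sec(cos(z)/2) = sin(z)^2*tan(cos(z)/2)^2*sec(cos(z)/2)/2 + sin(z)^2*sec(cos(z)/2)/4 - cos(z)*tan(cos(z)/2)*sec(cos(z)/2)/2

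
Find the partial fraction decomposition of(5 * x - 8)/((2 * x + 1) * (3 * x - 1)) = -19/(5*(3*x - 1)) + 21/(5*(2*x + 1))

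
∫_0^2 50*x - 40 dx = 20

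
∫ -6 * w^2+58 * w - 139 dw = -2*w^3 + 29*w^2 - 139*w + C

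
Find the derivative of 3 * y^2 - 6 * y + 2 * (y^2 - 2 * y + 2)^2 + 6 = 8*y^3 - 24*y^2 + 38*y - 22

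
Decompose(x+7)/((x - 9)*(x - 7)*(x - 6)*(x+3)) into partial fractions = -1/(270*(x + 3)) + 13/(27*(x - 6)) - 7/(10*(x - 7)) + 2/(9*(x - 9))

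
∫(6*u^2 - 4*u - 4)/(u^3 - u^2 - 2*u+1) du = 2*log(u^3 - u^2 - 2*u + 1) + C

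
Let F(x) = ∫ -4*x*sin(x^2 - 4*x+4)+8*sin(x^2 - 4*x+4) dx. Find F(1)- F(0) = 2*cos(1) - 2*cos(4)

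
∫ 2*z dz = z^2 + C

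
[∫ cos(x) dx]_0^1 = sin(1)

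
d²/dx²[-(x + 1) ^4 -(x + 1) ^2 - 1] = -12*x^2 - 24*x - 14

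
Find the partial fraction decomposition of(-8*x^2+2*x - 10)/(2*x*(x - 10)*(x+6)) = -155/(96*(x + 6)) - 79/(32*(x - 10)) + 1/(12*x)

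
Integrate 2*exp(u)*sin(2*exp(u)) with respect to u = -cos(2*exp(u)) + C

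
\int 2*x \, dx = x^2 + C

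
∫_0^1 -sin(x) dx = -1 + cos(1)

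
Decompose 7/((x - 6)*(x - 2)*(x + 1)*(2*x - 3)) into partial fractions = 56/(45*(2*x - 3)) - 1/(15*(x + 1)) - 7/(12*(x - 2)) + 1/(36*(x - 6))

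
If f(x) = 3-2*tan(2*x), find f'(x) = -4/cos(2*x)^2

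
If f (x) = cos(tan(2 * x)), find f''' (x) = 8*sin(tan(2*x))*tan(2*x)^6 - 24*sin(tan(2*x))*tan(2*x)^4 - 40*sin(tan(2*x))*tan(2*x)^2 - 8*sin(tan(2*x)) - 48*cos(tan(2*x))*tan(2*x)^5 - 96*cos(tan(2*x))*tan(2*x)^3 - 48*cos(tan(2*x))*tan(2*x)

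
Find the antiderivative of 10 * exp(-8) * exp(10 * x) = exp(10*x - 8) + C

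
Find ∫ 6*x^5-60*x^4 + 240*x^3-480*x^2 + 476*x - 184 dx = x^6 - 12*x^5 + 60*x^4 - 160*x^3 + 238*x^2 - 184*x + C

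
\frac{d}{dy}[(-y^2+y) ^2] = 4*y^3 - 6*y^2 + 2*y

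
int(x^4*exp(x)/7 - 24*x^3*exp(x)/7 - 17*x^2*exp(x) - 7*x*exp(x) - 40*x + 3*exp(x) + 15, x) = x*(-140*x + (x^3 - 28*x^2 - 35*x + 21)*exp(x) + 105)/7 + C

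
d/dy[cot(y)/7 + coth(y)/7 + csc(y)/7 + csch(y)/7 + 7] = -cosh(y)/(7*sinh(y)^2) - 1/(7*sinh(y)^2) - cos(y)/(7*sin(y)^2) - 1/(7*sin(y)^2)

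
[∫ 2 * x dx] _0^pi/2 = pi^2/4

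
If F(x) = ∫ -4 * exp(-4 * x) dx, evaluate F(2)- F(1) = -exp(-4) + exp(-8)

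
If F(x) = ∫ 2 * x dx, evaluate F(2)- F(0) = 4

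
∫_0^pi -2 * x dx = -pi^2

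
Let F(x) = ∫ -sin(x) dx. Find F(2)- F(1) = -cos(1) + cos(2)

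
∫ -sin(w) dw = cos(w) + C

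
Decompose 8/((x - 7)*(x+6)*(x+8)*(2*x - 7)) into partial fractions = -64/(3059*(2*x - 7)) - 4/(345*(x + 8)) + 4/(247*(x + 6)) + 8/(1365*(x - 7))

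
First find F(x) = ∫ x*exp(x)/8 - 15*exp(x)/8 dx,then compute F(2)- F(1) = -7*exp(2)/4 + 15*E/8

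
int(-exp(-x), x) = exp(-x) + C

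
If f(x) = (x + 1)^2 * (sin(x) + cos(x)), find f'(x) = -x^2*sin(x) + x^2*cos(x) + 4*x*cos(x) + sin(x) + 3*cos(x)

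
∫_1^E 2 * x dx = -1 + exp(2)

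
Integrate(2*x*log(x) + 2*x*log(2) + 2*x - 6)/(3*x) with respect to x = 2*(x - 3)*log(2*x)/3 + C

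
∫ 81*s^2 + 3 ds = 27*s^3 + 3*s + C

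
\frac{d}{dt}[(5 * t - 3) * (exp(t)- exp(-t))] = (5*t*exp(2*t) + 5*t + 2*exp(2*t) - 8)*exp(-t)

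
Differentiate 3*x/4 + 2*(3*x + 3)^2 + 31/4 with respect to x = 36*x + 147/4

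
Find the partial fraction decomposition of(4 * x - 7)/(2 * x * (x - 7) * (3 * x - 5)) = 3/(160*(3*x - 5)) + 3/(32*(x - 7)) - 1/(10*x)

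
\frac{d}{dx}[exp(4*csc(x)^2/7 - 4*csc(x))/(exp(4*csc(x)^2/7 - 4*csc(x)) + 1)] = 4*(7 - 2/sin(x))*exp(4/(7*sin(x)^2))*exp(4/sin(x))*cos(x)/(7*(exp(4/(7*sin(x)^2)) + exp(4/sin(x)))^2*sin(x)^2)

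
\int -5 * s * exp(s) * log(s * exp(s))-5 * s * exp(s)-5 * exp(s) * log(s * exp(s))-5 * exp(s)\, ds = -5*s*(s + log(s))*exp(s) + C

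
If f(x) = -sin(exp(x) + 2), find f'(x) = -exp(x)*cos(exp(x) + 2)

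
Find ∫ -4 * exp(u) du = -4*exp(u) + C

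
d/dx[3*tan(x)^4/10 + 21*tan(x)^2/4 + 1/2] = 3*(4*tan(x)^4 + 39*tan(x)^2 + 35)*tan(x)/10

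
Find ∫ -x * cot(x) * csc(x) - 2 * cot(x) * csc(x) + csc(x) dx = (x + 2)*csc(x) + C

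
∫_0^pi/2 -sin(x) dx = -1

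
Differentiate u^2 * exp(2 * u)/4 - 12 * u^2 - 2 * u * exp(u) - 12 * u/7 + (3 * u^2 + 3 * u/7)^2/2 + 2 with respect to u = 18*u^3 + u^2*exp(2*u)/2 + 27*u^2/7 + u*exp(2*u)/2 - 2*u*exp(u) - 1167*u/49 - 2*exp(u) - 12/7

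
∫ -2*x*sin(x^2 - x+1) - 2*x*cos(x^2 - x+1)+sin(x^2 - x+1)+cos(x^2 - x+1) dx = sqrt(2)*cos(x^2 - x + pi/4 + 1) + C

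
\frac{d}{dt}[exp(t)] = exp(t)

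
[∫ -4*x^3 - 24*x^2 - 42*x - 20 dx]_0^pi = -(2 + pi)^4 + 4 + 3*(2 + pi)^2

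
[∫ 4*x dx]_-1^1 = 0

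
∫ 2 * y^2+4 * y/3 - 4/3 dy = 2*y^3/3 + 2*y^2/3 - 4*y/3 + C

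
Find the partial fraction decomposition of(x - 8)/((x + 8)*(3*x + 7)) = -31/(17*(3*x + 7)) + 16/(17*(x + 8))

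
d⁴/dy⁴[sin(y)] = sin(y)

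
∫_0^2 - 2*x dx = -4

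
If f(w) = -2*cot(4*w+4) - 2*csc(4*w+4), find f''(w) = -64*cot(4*w + 4)^3 - 64*cot(4*w + 4)^2*csc(4*w + 4) - 64*cot(4*w + 4) - 32*csc(4*w + 4)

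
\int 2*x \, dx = x^2 + C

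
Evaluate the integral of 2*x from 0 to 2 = 4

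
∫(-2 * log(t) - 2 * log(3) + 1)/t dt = (1 - log(3*t))*log(3*t) + C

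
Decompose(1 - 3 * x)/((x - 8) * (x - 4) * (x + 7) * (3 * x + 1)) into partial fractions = 27/(3250*(3*x + 1)) - 1/(150*(x + 7)) + 1/(52*(x - 4)) - 23/(1500*(x - 8))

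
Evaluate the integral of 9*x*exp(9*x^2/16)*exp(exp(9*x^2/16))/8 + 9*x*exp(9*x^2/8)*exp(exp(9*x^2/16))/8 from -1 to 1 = 0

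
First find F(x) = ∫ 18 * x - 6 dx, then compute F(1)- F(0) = 3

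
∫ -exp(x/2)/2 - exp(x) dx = -(1 + exp(-x/2))*exp(x) + C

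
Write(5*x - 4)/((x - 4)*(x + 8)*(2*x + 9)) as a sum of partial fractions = 106/(119*(2*x + 9)) - 11/(21*(x + 8)) + 4/(51*(x - 4))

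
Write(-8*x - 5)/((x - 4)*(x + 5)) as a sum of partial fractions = -35/(9*(x + 5)) - 37/(9*(x - 4))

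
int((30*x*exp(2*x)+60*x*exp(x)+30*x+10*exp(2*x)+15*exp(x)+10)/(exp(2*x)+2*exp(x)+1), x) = 5*((exp(x) + 1)*(3*x^2 + 2*x + 6) - exp(x))/(exp(x) + 1) + C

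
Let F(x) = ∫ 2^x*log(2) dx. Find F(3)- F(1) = 6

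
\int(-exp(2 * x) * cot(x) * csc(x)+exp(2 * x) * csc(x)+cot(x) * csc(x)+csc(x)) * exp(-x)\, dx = 2*sinh(x)*csc(x) + C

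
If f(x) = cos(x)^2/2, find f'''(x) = 2*sin(2*x)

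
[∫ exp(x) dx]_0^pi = -1 + exp(pi)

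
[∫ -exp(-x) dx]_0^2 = -1 + exp(-2)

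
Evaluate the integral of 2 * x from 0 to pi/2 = pi^2/4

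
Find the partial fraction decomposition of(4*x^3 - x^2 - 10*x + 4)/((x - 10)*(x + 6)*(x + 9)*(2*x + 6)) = 2903/(684*(x + 9)) - 209/(72*(x + 6)) + 83/(468*(x + 3)) + 951/(1976*(x - 10))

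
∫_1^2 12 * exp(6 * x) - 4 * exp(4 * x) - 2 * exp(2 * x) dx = -exp(8) - 2*exp(6) + exp(2) + 2*exp(12)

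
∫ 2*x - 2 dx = x^2 - 2*x + C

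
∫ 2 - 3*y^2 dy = -y^3 + 2*y + C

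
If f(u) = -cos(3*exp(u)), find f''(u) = 3*(3*exp(u)*cos(3*exp(u)) + sin(3*exp(u)))*exp(u)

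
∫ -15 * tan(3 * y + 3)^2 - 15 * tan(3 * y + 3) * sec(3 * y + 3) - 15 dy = -5*tan(3*y + 3) - 5*sec(3*y + 3) + C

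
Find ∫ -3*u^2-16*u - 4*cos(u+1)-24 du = -u^3 - 8*u^2 - 24*u - 4*sin(u + 1) + C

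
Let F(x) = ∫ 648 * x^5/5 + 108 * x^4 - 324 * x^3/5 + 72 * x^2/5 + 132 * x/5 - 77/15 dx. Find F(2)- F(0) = 5686/3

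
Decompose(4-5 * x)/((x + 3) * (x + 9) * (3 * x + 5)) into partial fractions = 111/(88*(3*x + 5)) + 49/(132*(x + 9)) - 19/(24*(x + 3))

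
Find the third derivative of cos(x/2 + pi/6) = sin(x/2 + pi/6)/8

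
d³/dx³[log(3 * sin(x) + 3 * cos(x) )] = 2*cos(x + pi/4)/sin(x + pi/4)^3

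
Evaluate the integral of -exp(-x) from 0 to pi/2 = -1 + exp(-pi/2)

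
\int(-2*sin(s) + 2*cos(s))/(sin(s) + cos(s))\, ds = 2*log(sin(s + pi/4)) + C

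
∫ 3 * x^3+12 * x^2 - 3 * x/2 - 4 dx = 3*x^4/4 + 4*x^3 - 3*x^2/4 - 4*x + C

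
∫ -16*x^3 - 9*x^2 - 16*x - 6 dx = -4*x^4 - 3*x^3 - 8*x^2 - 6*x + C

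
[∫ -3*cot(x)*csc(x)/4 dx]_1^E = -3*csc(1)/4 + 3*csc(E)/4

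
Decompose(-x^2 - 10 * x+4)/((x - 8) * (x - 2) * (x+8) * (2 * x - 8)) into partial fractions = -1/(192*(x + 8)) - 1/(12*(x - 2)) + 13/(48*(x - 4)) - 35/(192*(x - 8))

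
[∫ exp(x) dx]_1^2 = -E + exp(2)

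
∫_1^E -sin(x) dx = cos(E) - cos(1)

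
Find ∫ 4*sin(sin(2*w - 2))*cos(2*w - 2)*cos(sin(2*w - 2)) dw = sin(sin(2*w - 2))^2 + C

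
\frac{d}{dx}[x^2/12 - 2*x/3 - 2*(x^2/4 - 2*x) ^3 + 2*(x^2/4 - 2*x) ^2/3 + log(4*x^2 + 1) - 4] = (-36*x^7 + 720*x^6 - 4585*x^5 + 9012*x^4 - 88*x^3 + 2080*x^2 + 648*x - 32)/(192*x^2 + 48)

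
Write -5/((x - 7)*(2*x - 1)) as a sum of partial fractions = 10/(13*(2*x - 1)) - 5/(13*(x - 7))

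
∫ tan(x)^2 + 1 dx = tan(x) + C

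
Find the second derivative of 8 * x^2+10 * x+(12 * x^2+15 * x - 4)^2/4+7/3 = 432*x^2 + 540*x + 161/2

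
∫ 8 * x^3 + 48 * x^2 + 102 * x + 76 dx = 2*x^4 + 16*x^3 + 51*x^2 + 76*x + C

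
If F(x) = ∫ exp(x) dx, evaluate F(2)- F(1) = -E + exp(2)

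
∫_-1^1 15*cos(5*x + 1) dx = 3*sin(4) + 3*sin(6)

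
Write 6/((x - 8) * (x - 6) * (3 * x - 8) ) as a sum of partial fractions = 27/(80*(3*x - 8)) - 3/(10*(x - 6)) + 3/(16*(x - 8))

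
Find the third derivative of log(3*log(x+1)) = (2*log(x + 1)^2 + 3*log(x + 1) + 2)/(x^3*log(x + 1)^3 + 3*x^2*log(x + 1)^3 + 3*x*log(x + 1)^3 + log(x + 1)^3)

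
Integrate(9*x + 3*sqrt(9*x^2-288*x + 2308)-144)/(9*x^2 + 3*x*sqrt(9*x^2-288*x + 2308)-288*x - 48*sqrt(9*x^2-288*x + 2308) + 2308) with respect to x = log(3*x/2 + sqrt(9*(x - 16)^2 + 4)/2 - 24) + C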